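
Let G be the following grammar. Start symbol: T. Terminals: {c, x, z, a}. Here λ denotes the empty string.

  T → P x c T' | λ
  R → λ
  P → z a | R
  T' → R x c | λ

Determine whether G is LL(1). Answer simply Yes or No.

Yes

FIRST(T) = {λ, x, z}
FIRST(R) = {λ}
FIRST(P) = {λ, z}
FIRST(T') = {λ, x}
FOLLOW(T) = {$}
FOLLOW(R) = {x}
FOLLOW(P) = {x}
FOLLOW(T') = {$}
Each cell of M receives at most one production.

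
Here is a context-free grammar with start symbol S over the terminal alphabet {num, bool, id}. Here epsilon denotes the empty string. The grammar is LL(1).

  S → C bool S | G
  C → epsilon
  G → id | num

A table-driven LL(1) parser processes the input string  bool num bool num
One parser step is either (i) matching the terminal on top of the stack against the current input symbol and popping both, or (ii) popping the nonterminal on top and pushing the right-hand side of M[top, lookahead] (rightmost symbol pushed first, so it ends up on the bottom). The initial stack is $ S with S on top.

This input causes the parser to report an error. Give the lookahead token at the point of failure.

     Stack       Input                Action
  1  $ S         bool num bool num $  expand S → C bool S
  2  $ S bool C  bool num bool num $  expand C → epsilon
  3  $ S bool    bool num bool num $  match bool
  4  $ S         num bool num $       expand S → G
  5  $ G         num bool num $       expand G → num
  6  $ num       num bool num $       match num
  7  $           bool num $           error: stack empty but input remains

bool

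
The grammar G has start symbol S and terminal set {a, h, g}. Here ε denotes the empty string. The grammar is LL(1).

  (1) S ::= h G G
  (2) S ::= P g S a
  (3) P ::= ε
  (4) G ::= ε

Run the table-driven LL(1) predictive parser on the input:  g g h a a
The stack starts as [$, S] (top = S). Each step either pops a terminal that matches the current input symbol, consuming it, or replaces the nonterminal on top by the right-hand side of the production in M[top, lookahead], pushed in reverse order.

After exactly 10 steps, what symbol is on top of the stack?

a

      Stack        Input        Action
   1  $ S          g g h a a $  expand S ::= P g S a
   2  $ a S g P    g g h a a $  expand P ::= ε
   3  $ a S g      g g h a a $  match g
   4  $ a S        g h a a $    expand S ::= P g S a
   5  $ a a S g P  g h a a $    expand P ::= ε
   6  $ a a S g    g h a a $    match g
   7  $ a a S      h a a $      expand S ::= h G G
   8  $ a a G G h  h a a $      match h
   9  $ a a G G    a a $        expand G ::= ε
  10  $ a a G      a a $        expand G ::= ε
Stack after step 10: $ a a (top = a).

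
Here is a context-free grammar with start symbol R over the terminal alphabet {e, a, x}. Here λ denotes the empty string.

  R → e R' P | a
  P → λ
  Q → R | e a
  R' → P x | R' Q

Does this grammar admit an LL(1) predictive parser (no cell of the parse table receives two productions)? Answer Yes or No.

FIRST(R) = {a, e}
FIRST(P) = {λ}
FIRST(Q) = {a, e}
FIRST(R') = {x}
FOLLOW(R) = {$, a, e}
FOLLOW(P) = {$, a, e, x}
FOLLOW(Q) = {$, a, e}
FOLLOW(R') = {$, a, e}
Cell M[Q, e] receives both Q → R and Q → e a — the grammar is not LL(1).

No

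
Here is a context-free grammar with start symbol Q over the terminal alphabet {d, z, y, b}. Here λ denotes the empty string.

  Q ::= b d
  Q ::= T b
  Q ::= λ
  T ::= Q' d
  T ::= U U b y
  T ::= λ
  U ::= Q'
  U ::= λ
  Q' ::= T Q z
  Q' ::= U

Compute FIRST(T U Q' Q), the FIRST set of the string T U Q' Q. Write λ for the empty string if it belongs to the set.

{λ, b, d, z}

FIRST(Q) = {λ, b, d, z}  (via T b)
FIRST(T) = {λ, b, d, z}  (via Q' d, U U b y)
FIRST(U) = {λ, b, d, z}  (via Q')
FIRST(Q') = {λ, b, d, z}  (via T Q z, U)
FIRST(T U Q' Q): take FIRST of each symbol in turn, carrying on past any symbol whose FIRST contains λ; result {λ, b, d, z}.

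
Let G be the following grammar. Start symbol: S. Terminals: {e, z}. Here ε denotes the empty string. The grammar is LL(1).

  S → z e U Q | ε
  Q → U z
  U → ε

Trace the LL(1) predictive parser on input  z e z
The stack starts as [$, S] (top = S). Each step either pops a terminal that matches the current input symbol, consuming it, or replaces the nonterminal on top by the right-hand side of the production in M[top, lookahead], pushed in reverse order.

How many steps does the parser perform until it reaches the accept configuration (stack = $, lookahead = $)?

step 1: stack=$ S  input=z e z $  — expand S → z e U Q
step 2: stack=$ Q U e z  input=z e z $  — match z
step 3: stack=$ Q U e  input=e z $  — match e
step 4: stack=$ Q U  input=z $  — expand U → ε
step 5: stack=$ Q  input=z $  — expand Q → U z
step 6: stack=$ z U  input=z $  — expand U → ε
step 7: stack=$ z  input=z $  — match z
Accept reached after 7 steps.

7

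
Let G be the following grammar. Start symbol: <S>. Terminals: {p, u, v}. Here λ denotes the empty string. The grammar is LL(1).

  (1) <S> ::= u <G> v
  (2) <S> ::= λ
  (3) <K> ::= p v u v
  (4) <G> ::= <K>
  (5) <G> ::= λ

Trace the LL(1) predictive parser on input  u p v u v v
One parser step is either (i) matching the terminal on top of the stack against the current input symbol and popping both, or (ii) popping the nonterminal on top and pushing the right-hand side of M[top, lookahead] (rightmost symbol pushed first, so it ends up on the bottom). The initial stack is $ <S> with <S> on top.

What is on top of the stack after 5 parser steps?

v

step 1: stack=$ <S>  input=u p v u v v $  — expand <S> ::= u <G> v
step 2: stack=$ v <G> u  input=u p v u v v $  — match u
step 3: stack=$ v <G>  input=p v u v v $  — expand <G> ::= <K>
step 4: stack=$ v <K>  input=p v u v v $  — expand <K> ::= p v u v
step 5: stack=$ v v u v p  input=p v u v v $  — match p
Stack after step 5: $ v v u v (top = v).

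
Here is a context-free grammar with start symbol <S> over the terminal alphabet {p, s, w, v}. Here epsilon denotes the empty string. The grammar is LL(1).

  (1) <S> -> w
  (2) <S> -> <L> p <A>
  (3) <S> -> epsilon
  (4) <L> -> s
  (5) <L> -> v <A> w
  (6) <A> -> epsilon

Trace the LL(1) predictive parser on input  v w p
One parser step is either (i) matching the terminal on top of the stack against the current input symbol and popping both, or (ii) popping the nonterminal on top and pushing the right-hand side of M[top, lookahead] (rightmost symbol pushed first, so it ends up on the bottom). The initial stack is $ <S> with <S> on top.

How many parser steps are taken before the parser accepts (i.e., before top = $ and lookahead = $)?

7

step 1: stack=$ <S>  input=v w p $  — expand <S> -> <L> p <A>
step 2: stack=$ <A> p <L>  input=v w p $  — expand <L> -> v <A> w
step 3: stack=$ <A> p w <A> v  input=v w p $  — match v
step 4: stack=$ <A> p w <A>  input=w p $  — expand <A> -> epsilon
step 5: stack=$ <A> p w  input=w p $  — match w
step 6: stack=$ <A> p  input=p $  — match p
step 7: stack=$ <A>  input=$  — expand <A> -> epsilon
Accept reached after 7 steps.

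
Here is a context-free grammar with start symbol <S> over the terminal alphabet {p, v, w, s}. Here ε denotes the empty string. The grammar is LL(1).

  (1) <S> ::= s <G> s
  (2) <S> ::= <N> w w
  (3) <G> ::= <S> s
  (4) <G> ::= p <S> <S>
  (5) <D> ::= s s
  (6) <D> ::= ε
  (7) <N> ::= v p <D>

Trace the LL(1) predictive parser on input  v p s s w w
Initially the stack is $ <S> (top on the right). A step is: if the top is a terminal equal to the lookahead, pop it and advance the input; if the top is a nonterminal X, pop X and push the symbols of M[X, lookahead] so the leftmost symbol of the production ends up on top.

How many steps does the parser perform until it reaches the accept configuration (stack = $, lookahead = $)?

9

step 1: stack=$ <S>  input=v p s s w w $  — expand <S> ::= <N> w w
step 2: stack=$ w w <N>  input=v p s s w w $  — expand <N> ::= v p <D>
step 3: stack=$ w w <D> p v  input=v p s s w w $  — match v
step 4: stack=$ w w <D> p  input=p s s w w $  — match p
step 5: stack=$ w w <D>  input=s s w w $  — expand <D> ::= s s
step 6: stack=$ w w s s  input=s s w w $  — match s
step 7: stack=$ w w s  input=s w w $  — match s
step 8: stack=$ w w  input=w w $  — match w
step 9: stack=$ w  input=w $  — match w
Accept reached after 9 steps.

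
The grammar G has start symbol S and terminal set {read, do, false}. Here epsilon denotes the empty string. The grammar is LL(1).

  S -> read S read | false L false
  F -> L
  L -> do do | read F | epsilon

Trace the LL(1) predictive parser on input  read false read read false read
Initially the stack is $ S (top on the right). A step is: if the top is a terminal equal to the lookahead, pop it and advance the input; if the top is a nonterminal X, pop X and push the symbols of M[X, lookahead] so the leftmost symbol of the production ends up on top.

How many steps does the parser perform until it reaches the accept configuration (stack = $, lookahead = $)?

13

step 1: stack=$ S  input=read false read read false read $  — expand S -> read S read
step 2: stack=$ read S read  input=read false read read false read $  — match read
step 3: stack=$ read S  input=false read read false read $  — expand S -> false L false
step 4: stack=$ read false L false  input=false read read false read $  — match false
step 5: stack=$ read false L  input=read read false read $  — expand L -> read F
step 6: stack=$ read false F read  input=read read false read $  — match read
step 7: stack=$ read false F  input=read false read $  — expand F -> L
step 8: stack=$ read false L  input=read false read $  — expand L -> read F
step 9: stack=$ read false F read  input=read false read $  — match read
step 10: stack=$ read false F  input=false read $  — expand F -> L
step 11: stack=$ read false L  input=false read $  — expand L -> epsilon
step 12: stack=$ read false  input=false read $  — match false
step 13: stack=$ read  input=read $  — match read
Accept reached after 13 steps.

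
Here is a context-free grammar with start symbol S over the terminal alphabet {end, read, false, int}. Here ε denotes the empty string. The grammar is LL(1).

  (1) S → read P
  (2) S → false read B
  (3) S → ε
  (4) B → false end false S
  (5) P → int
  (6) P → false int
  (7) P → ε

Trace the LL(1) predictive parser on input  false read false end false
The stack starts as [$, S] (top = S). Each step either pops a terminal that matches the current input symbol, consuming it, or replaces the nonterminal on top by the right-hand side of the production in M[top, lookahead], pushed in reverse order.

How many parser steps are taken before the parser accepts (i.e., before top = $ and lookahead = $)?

     Stack                Input                         Action
  1  $ S                  false read false end false $  expand S → false read B
  2  $ B read false       false read false end false $  match false
  3  $ B read             read false end false $        match read
  4  $ B                  false end false $             expand B → false end false S
  5  $ S false end false  false end false $             match false
  6  $ S false end        end false $                   match end
  7  $ S false            false $                       match false
  8  $ S                  $                             expand S → ε
Accept reached after 8 steps.

8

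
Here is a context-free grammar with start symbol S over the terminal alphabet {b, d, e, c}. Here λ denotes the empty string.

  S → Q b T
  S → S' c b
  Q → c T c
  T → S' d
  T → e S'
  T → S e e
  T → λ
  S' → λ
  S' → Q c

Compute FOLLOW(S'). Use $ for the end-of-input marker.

{$, c, d, e}

FIRST(Q): from Q→c T c we get {c}. So FIRST(Q) = {c}.
FIRST(S'): from S'→λ we get {λ}; from S'→Q c we get {c}. So FIRST(S') = {λ, c}.
FIRST(S): from S→Q b T we get {c}; from S→S' c b we get {c}. So FIRST(S) = {c}.
FIRST(T): from T→S' d we get {c, d}; from T→e S' we get {e}; from T→S e e we get {c}; from T→λ we get {λ}. So FIRST(T) = {λ, c, d, e}.
FOLLOW(S) includes $ since S is the start symbol.
FOLLOW(S): in T→S e e, S is followed by e e with FIRST {e}. Thus FOLLOW(S) = {$, e}.
FOLLOW(Q): in S→Q b T, Q is followed by b T with FIRST {b}; in S'→Q c, Q is followed by c with FIRST {c}. Thus FOLLOW(Q) = {b, c}.
FOLLOW(T): in S→Q b T, the suffix after T is empty, so FOLLOW(T) ⊇ FOLLOW(S) = {$, e}; in Q→c T c, T is followed by c with FIRST {c}. Thus FOLLOW(T) = {$, c, e}.
FOLLOW(S'): in S→S' c b, S' is followed by c b with FIRST {c}; in T→S' d, S' is followed by d with FIRST {d}; in T→e S', the suffix after S' is empty, so FOLLOW(S') ⊇ FOLLOW(T) = {$, c, e}. Thus FOLLOW(S') = {$, c, d, e}.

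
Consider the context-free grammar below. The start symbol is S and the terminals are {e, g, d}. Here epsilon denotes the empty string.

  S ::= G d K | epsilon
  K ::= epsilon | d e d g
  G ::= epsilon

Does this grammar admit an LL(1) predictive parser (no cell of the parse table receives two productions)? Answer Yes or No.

Yes

FIRST(S) = {epsilon, d}
FIRST(K) = {epsilon, d}
FIRST(G) = {epsilon}
FOLLOW(S) = {$}
FOLLOW(K) = {$}
FOLLOW(G) = {d}
Each cell of M receives at most one production.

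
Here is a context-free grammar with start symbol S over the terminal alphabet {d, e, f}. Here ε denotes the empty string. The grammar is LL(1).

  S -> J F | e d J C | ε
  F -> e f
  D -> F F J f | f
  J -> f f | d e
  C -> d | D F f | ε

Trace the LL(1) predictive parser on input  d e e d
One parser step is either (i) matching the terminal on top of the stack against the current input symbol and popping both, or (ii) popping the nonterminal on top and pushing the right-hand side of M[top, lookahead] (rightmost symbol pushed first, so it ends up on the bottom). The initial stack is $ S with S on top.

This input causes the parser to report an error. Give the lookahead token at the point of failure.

     Stack    Input      Action
  1  $ S      d e e d $  expand S -> J F
  2  $ F J    d e e d $  expand J -> d e
  3  $ F e d  d e e d $  match d
  4  $ F e    e e d $    match e
  5  $ F      e d $      expand F -> e f
  6  $ f e    e d $      match e
  7  $ f      d $        error: top is terminal f but lookahead is d

d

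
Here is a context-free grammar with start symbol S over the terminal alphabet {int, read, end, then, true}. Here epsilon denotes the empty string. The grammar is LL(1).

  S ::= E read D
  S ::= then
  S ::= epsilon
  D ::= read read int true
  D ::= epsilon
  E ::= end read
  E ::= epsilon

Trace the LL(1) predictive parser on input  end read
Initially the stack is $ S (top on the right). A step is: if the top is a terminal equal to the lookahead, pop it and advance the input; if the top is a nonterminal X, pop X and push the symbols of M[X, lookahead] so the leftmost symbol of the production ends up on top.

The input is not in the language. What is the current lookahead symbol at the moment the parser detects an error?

$

step 1: stack=$ S  input=end read $  — expand S ::= E read D
step 2: stack=$ D read E  input=end read $  — expand E ::= end read
step 3: stack=$ D read read end  input=end read $  — match end
step 4: stack=$ D read read  input=read $  — match read
step 5: stack=$ D read  input=$  — error: top is terminal read but lookahead is $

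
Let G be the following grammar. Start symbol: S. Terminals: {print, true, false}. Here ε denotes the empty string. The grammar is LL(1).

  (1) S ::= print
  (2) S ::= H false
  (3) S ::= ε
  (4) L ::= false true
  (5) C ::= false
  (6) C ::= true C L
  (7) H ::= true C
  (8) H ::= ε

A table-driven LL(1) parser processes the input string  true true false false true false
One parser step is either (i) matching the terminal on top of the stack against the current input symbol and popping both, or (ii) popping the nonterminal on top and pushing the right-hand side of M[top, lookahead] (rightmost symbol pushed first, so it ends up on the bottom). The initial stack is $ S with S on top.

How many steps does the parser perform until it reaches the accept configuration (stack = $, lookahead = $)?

11

      Stack               Input                               Action
   1  $ S                 true true false false true false $  expand S ::= H false
   2  $ false H           true true false false true false $  expand H ::= true C
   3  $ false C true      true true false false true false $  match true
   4  $ false C           true false false true false $       expand C ::= true C L
   5  $ false L C true    true false false true false $       match true
   6  $ false L C         false false true false $            expand C ::= false
   7  $ false L false     false false true false $            match false
   8  $ false L           false true false $                  expand L ::= false true
   9  $ false true false  false true false $                  match false
  10  $ false true        true false $                        match true
  11  $ false             false $                             match false
Accept reached after 11 steps.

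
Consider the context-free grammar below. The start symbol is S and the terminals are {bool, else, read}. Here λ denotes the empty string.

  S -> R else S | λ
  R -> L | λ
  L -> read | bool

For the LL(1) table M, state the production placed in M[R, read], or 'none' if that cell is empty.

R -> L

FIRST(L): from L->read we get {read}; from L->bool we get {bool}. So FIRST(L) = {bool, read}.
FIRST(R): from R->L we get {bool, read}; from R->λ we get {λ}. So FIRST(R) = {λ, bool, read}.
FIRST(S): from S->R else S we get {bool, else, read}; from S->λ we get {λ}. So FIRST(S) = {λ, bool, else, read}.
FOLLOW(S) includes $ since S is the start symbol.
FOLLOW(R): in S->R else S, R is followed by else S with FIRST {else}. Thus FOLLOW(R) = {else}.
For R -> L: FIRST(L) = {bool, read}, so it goes in M[R, t] for t ∈ {bool, read}.
For R -> λ: FIRST(λ) = {λ}, so it goes in M[R, t] for t ∈ {}; since λ ∈ FIRST, also for every t ∈ FOLLOW(R) = {else}.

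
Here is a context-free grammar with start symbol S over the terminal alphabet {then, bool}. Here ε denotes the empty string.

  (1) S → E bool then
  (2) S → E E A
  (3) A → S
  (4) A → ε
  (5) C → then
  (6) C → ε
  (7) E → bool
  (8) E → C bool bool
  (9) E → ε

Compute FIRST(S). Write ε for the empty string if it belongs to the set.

FIRST(C): from C→then we get {then}; from C→ε we get {ε}. So FIRST(C) = {ε, then}.
FIRST(E): from E→bool we get {bool}; from E→C bool bool we get {bool, then}; from E→ε we get {ε}. So FIRST(E) = {ε, bool, then}.
FIRST(S): from S→E bool then we get {bool, then}; from S→E E A we get {ε, bool, then}. So FIRST(S) = {ε, bool, then}.
FIRST(A): from A→S we get {ε, bool, then}; from A→ε we get {ε}. So FIRST(A) = {ε, bool, then}.

{ε, bool, then}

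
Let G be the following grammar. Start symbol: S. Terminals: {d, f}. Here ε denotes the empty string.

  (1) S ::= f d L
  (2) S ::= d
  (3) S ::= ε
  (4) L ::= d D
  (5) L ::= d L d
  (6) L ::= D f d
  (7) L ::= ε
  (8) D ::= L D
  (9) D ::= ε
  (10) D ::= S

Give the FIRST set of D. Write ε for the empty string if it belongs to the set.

{ε, d, f}

FIRST(S) = {ε, d, f}
FIRST(L) = {ε, d, f}  (via D f d)
FIRST(D) = {ε, d, f}  (via L D, S)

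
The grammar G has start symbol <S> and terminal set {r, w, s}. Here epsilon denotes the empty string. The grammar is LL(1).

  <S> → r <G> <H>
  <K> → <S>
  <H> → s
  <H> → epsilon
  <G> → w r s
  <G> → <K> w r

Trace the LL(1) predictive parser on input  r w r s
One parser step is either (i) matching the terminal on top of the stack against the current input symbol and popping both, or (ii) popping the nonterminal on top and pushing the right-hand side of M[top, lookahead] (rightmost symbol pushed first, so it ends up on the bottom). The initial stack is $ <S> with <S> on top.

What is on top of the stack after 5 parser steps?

s

     Stack        Input      Action
  1  $ <S>        r w r s $  expand <S> → r <G> <H>
  2  $ <H> <G> r  r w r s $  match r
  3  $ <H> <G>    w r s $    expand <G> → w r s
  4  $ <H> s r w  w r s $    match w
  5  $ <H> s r    r s $      match r
Stack after step 5: $ <H> s (top = s).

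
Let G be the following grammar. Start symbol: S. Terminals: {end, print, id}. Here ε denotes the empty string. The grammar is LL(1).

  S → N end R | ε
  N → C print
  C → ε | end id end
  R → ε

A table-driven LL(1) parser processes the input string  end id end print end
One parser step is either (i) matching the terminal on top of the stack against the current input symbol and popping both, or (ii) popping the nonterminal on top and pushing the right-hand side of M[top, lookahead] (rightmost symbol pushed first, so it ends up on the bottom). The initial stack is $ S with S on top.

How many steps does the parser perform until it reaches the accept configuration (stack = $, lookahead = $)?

9

step 1: stack=$ S  input=end id end print end $  — expand S → N end R
step 2: stack=$ R end N  input=end id end print end $  — expand N → C print
step 3: stack=$ R end print C  input=end id end print end $  — expand C → end id end
step 4: stack=$ R end print end id end  input=end id end print end $  — match end
step 5: stack=$ R end print end id  input=id end print end $  — match id
step 6: stack=$ R end print end  input=end print end $  — match end
step 7: stack=$ R end print  input=print end $  — match print
step 8: stack=$ R end  input=end $  — match end
step 9: stack=$ R  input=$  — expand R → ε
Accept reached after 9 steps.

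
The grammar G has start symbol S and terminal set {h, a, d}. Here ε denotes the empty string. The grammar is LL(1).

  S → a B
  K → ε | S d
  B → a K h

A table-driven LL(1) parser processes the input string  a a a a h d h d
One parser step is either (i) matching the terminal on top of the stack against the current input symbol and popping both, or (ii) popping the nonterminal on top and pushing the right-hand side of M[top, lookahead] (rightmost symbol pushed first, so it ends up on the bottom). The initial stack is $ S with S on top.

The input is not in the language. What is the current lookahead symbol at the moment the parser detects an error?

d

      Stack        Input              Action
   1  $ S          a a a a h d h d $  expand S → a B
   2  $ B a        a a a a h d h d $  match a
   3  $ B          a a a h d h d $    expand B → a K h
   4  $ h K a      a a a h d h d $    match a
   5  $ h K        a a h d h d $      expand K → S d
   6  $ h d S      a a h d h d $      expand S → a B
   7  $ h d B a    a a h d h d $      match a
   8  $ h d B      a h d h d $        expand B → a K h
   9  $ h d h K a  a h d h d $        match a
  10  $ h d h K    h d h d $          expand K → ε
  11  $ h d h      h d h d $          match h
  12  $ h d        d h d $            match d
  13  $ h          h d $              match h
  14  $            d $                error: stack empty but input remains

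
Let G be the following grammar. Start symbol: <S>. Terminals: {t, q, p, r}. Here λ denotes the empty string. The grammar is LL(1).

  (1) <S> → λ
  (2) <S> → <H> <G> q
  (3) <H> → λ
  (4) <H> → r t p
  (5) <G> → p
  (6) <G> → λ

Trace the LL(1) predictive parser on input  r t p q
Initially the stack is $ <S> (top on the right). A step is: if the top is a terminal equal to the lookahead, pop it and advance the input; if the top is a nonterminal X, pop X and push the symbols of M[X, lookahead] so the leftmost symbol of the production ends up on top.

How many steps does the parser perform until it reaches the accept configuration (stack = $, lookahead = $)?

     Stack          Input      Action
  1  $ <S>          r t p q $  expand <S> → <H> <G> q
  2  $ q <G> <H>    r t p q $  expand <H> → r t p
  3  $ q <G> p t r  r t p q $  match r
  4  $ q <G> p t    t p q $    match t
  5  $ q <G> p      p q $      match p
  6  $ q <G>        q $        expand <G> → λ
  7  $ q            q $        match q
Accept reached after 7 steps.

7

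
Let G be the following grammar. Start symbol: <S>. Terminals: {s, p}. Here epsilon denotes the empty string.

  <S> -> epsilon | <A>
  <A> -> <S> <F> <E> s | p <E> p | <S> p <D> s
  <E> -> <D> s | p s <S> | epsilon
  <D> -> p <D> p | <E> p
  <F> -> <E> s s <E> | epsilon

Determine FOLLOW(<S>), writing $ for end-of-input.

FIRST(<S>) = {epsilon, p, s}  (via <A>)
FIRST(<A>) = {p, s}  (via <S> <F> <E> s, <S> p <D> s)
FIRST(<E>) = {epsilon, p}  (via <D> s)
FIRST(<D>) = {p}  (via <E> p)
FIRST(<F>) = {epsilon, p, s}  (via <E> s s <E>)
FOLLOW(<S>) includes $ since <S> is the start symbol.
FOLLOW(<D>): in <A>-><S> p <D> s, <D> is followed by s with FIRST {s}; in <E>-><D> s, <D> is followed by s with FIRST {s}; in <D>->p <D> p, <D> is followed by p with FIRST {p}. Thus FOLLOW(<D>) = {p, s}.
FOLLOW(<F>): in <A>-><S> <F> <E> s, <F> is followed by <E> s with FIRST {p, s}. Thus FOLLOW(<F>) = {p, s}.
FOLLOW(<E>): in <A>-><S> <F> <E> s, <E> is followed by s with FIRST {s}; in <A>->p <E> p, <E> is followed by p with FIRST {p}; in <D>-><E> p, <E> is followed by p with FIRST {p}; in <F>-><E> s s <E> (occurrence 1), <E> is followed by s s <E> with FIRST {s}; in <F>-><E> s s <E> (occurrence 2), the suffix after <E> is empty, so FOLLOW(<E>) ⊇ FOLLOW(<F>) = {p, s}. Thus FOLLOW(<E>) = {p, s}.
FOLLOW(<S>): in <A>-><S> <F> <E> s, <S> is followed by <F> <E> s with FIRST {p, s}; in <A>-><S> p <D> s, <S> is followed by p <D> s with FIRST {p}; in <E>->p s <S>, the suffix after <S> is empty, so FOLLOW(<S>) ⊇ FOLLOW(<E>) = {p, s}. Thus FOLLOW(<S>) = {$, p, s}.
FOLLOW(<A>): in <S>-><A>, the suffix after <A> is empty, so FOLLOW(<A>) ⊇ FOLLOW(<S>) = {$, p, s}. Thus FOLLOW(<A>) = {$, p, s}.

{$, p, s}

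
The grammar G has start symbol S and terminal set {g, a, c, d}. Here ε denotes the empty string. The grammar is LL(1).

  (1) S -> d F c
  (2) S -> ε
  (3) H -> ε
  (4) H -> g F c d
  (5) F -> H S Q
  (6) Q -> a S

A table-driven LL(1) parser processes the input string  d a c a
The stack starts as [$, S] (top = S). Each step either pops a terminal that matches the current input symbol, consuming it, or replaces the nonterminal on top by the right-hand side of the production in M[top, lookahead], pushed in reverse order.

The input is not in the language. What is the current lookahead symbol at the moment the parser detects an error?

a

step 1: stack=$ S  input=d a c a $  — expand S -> d F c
step 2: stack=$ c F d  input=d a c a $  — match d
step 3: stack=$ c F  input=a c a $  — expand F -> H S Q
step 4: stack=$ c Q S H  input=a c a $  — expand H -> ε
step 5: stack=$ c Q S  input=a c a $  — expand S -> ε
step 6: stack=$ c Q  input=a c a $  — expand Q -> a S
step 7: stack=$ c S a  input=a c a $  — match a
step 8: stack=$ c S  input=c a $  — expand S -> ε
step 9: stack=$ c  input=c a $  — match c
step 10: stack=$  input=a $  — error: stack empty but input remains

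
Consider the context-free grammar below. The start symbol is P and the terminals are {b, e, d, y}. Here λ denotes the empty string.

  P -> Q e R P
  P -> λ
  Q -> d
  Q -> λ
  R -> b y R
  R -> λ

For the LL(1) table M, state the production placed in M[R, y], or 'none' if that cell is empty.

none

FIRST(Q): from Q->d we get {d}; from Q->λ we get {λ}. So FIRST(Q) = {λ, d}.
FIRST(R): from R->b y R we get {b}; from R->λ we get {λ}. So FIRST(R) = {λ, b}.
FIRST(P): from P->Q e R P we get {d, e}; from P->λ we get {λ}. So FIRST(P) = {λ, d, e}.
FOLLOW(P) includes $ since P is the start symbol.
FOLLOW(P): in P->Q e R P, the suffix after P is empty (adds nothing new). Thus FOLLOW(P) = {$}.
FOLLOW(R): in P->Q e R P, R is followed by P with FIRST {λ, d, e}; in P->Q e R P, the suffix after R is nullable, so FOLLOW(R) ⊇ FOLLOW(P) = {$}; in R->b y R, the suffix after R is empty (adds nothing new). Thus FOLLOW(R) = {$, d, e}.
For R -> b y R: FIRST(b y R) = {b}, so it goes in M[R, t] for t ∈ {b}.
For R -> λ: FIRST(λ) = {λ}, so it goes in M[R, t] for t ∈ {}; since λ ∈ FIRST, also for every t ∈ FOLLOW(R) = {$, d, e}.
None of these place a production in M[R, y].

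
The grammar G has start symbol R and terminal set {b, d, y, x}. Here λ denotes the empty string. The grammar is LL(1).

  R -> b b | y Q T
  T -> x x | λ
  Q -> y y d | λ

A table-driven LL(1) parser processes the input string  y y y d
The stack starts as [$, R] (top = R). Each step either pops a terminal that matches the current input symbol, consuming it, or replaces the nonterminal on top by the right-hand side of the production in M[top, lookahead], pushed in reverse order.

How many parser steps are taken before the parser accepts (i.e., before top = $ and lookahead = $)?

step 1: stack=$ R  input=y y y d $  — expand R -> y Q T
step 2: stack=$ T Q y  input=y y y d $  — match y
step 3: stack=$ T Q  input=y y d $  — expand Q -> y y d
step 4: stack=$ T d y y  input=y y d $  — match y
step 5: stack=$ T d y  input=y d $  — match y
step 6: stack=$ T d  input=d $  — match d
step 7: stack=$ T  input=$  — expand T -> λ
Accept reached after 7 steps.

7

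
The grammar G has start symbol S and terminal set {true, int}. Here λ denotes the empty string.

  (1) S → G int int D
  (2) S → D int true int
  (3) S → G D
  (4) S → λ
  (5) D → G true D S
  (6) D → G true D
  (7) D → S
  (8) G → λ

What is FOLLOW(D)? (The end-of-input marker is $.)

{$, int, true}

FIRST(G) = {λ}
FIRST(S) = {λ, int, true}  (via G int int D, D int true int, G D)
FIRST(D) = {λ, int, true}  (via G true D S, G true D, S)
FOLLOW(S) includes $ since S is the start symbol.
FOLLOW(S): in D→G true D S, the suffix after S is empty, so FOLLOW(S) ⊇ FOLLOW(D) = {$, int, true}; in D→S, the suffix after S is empty, so FOLLOW(S) ⊇ FOLLOW(D) = {$, int, true}. Thus FOLLOW(S) = {$, int, true}.
FOLLOW(D): in S→G int int D, the suffix after D is empty, so FOLLOW(D) ⊇ FOLLOW(S) = {$, int, true}; in S→D int true int, D is followed by int true int with FIRST {int}; in S→G D, the suffix after D is empty, so FOLLOW(D) ⊇ FOLLOW(S) = {$, int, true}; in D→G true D S, D is followed by S with FIRST {λ, int, true}; in D→G true D S, the suffix after D is nullable (adds nothing new); in D→G true D, the suffix after D is empty (adds nothing new). Thus FOLLOW(D) = {$, int, true}.
FOLLOW(G): in S→G int int D, G is followed by int int D with FIRST {int}; in S→G D, G is followed by D with FIRST {λ, int, true}; in S→G D, the suffix after G is nullable, so FOLLOW(G) ⊇ FOLLOW(S) = {$, int, true}; in D→G true D S, G is followed by true D S with FIRST {true}; in D→G true D, G is followed by true D with FIRST {true}. Thus FOLLOW(G) = {$, int, true}.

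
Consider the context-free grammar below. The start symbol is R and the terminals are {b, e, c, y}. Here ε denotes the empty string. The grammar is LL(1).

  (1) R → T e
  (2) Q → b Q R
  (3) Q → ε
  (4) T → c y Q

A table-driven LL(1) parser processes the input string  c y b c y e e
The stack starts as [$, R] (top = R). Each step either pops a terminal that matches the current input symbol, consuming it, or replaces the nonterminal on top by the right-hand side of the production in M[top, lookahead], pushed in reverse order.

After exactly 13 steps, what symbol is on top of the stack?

e

step 1: stack=$ R  input=c y b c y e e $  — expand R → T e
step 2: stack=$ e T  input=c y b c y e e $  — expand T → c y Q
step 3: stack=$ e Q y c  input=c y b c y e e $  — match c
step 4: stack=$ e Q y  input=y b c y e e $  — match y
step 5: stack=$ e Q  input=b c y e e $  — expand Q → b Q R
step 6: stack=$ e R Q b  input=b c y e e $  — match b
step 7: stack=$ e R Q  input=c y e e $  — expand Q → ε
step 8: stack=$ e R  input=c y e e $  — expand R → T e
step 9: stack=$ e e T  input=c y e e $  — expand T → c y Q
step 10: stack=$ e e Q y c  input=c y e e $  — match c
step 11: stack=$ e e Q y  input=y e e $  — match y
step 12: stack=$ e e Q  input=e e $  — expand Q → ε
step 13: stack=$ e e  input=e e $  — match e
Stack after step 13: $ e (top = e).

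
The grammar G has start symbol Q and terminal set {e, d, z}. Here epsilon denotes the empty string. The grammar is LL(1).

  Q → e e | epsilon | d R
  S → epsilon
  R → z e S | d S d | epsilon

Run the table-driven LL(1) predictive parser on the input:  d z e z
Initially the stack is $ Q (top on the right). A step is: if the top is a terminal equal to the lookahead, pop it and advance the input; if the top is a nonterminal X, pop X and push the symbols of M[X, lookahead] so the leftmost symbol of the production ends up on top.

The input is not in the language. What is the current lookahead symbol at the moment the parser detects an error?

step 1: stack=$ Q  input=d z e z $  — expand Q → d R
step 2: stack=$ R d  input=d z e z $  — match d
step 3: stack=$ R  input=z e z $  — expand R → z e S
step 4: stack=$ S e z  input=z e z $  — match z
step 5: stack=$ S e  input=e z $  — match e
step 6: stack=$ S  input=z $  — error: M[S, z] is empty

z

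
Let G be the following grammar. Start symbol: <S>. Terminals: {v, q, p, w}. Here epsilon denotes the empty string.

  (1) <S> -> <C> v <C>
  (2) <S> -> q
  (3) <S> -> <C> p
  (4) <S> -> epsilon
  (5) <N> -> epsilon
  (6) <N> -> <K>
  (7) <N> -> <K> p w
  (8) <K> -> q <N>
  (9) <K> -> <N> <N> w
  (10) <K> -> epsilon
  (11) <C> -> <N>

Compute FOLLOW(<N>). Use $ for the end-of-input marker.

{$, p, q, v, w}

FIRST(<S>): from <S>-><C> v <C> we get {p, q, v, w}; from <S>->q we get {q}; from <S>-><C> p we get {p, q, w}; from <S>->epsilon we get {epsilon}. So FIRST(<S>) = {epsilon, p, q, v, w}.
FIRST(<N>): from <N>->epsilon we get {epsilon}; from <N>-><K> we get {epsilon, p, q, w}; from <N>-><K> p w we get {p, q, w}. So FIRST(<N>) = {epsilon, p, q, w}.
FIRST(<K>): from <K>->q <N> we get {q}; from <K>-><N> <N> w we get {p, q, w}; from <K>->epsilon we get {epsilon}. So FIRST(<K>) = {epsilon, p, q, w}.
FIRST(<C>): from <C>-><N> we get {epsilon, p, q, w}. So FIRST(<C>) = {epsilon, p, q, w}.
FOLLOW(<S>) includes $ since <S> is the start symbol.
FOLLOW(<S>): <S> appears on no right-hand side. Thus FOLLOW(<S>) = {$}.
FOLLOW(<C>): in <S>-><C> v <C> (occurrence 1), <C> is followed by v <C> with FIRST {v}; in <S>-><C> v <C> (occurrence 2), the suffix after <C> is empty, so FOLLOW(<C>) ⊇ FOLLOW(<S>) = {$}; in <S>-><C> p, <C> is followed by p with FIRST {p}. Thus FOLLOW(<C>) = {$, p, v}.
FOLLOW(<N>): in <K>->q <N>, the suffix after <N> is empty, so FOLLOW(<N>) ⊇ FOLLOW(<K>) = {$, p, q, v, w}; in <K>-><N> <N> w (occurrence 1), <N> is followed by <N> w with FIRST {p, q, w}; in <K>-><N> <N> w (occurrence 2), <N> is followed by w with FIRST {w}; in <C>-><N>, the suffix after <N> is empty, so FOLLOW(<N>) ⊇ FOLLOW(<C>) = {$, p, v}. Thus FOLLOW(<N>) = {$, p, q, v, w}.
FOLLOW(<K>): in <N>-><K>, the suffix after <K> is empty, so FOLLOW(<K>) ⊇ FOLLOW(<N>) = {$, p, q, v, w}; in <N>-><K> p w, <K> is followed by p w with FIRST {p}. Thus FOLLOW(<K>) = {$, p, q, v, w}.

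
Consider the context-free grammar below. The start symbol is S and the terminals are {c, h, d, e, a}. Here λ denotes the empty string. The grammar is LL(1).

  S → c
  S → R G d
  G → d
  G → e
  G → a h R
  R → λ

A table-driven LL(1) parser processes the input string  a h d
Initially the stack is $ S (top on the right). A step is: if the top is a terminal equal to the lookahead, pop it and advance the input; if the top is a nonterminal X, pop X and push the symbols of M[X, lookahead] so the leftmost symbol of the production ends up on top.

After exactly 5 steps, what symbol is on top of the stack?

     Stack      Input    Action
  1  $ S        a h d $  expand S → R G d
  2  $ d G R    a h d $  expand R → λ
  3  $ d G      a h d $  expand G → a h R
  4  $ d R h a  a h d $  match a
  5  $ d R h    h d $    match h
Stack after step 5: $ d R (top = R).

R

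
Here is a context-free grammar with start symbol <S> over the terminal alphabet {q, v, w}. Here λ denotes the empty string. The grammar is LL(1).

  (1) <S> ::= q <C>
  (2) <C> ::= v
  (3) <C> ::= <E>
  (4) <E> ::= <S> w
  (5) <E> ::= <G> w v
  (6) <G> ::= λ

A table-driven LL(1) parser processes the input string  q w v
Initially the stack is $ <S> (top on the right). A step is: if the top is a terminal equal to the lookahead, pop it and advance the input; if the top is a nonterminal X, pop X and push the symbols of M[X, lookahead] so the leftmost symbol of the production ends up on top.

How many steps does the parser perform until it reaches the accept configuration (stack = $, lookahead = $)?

step 1: stack=$ <S>  input=q w v $  — expand <S> ::= q <C>
step 2: stack=$ <C> q  input=q w v $  — match q
step 3: stack=$ <C>  input=w v $  — expand <C> ::= <E>
step 4: stack=$ <E>  input=w v $  — expand <E> ::= <G> w v
step 5: stack=$ v w <G>  input=w v $  — expand <G> ::= λ
step 6: stack=$ v w  input=w v $  — match w
step 7: stack=$ v  input=v $  — match v
Accept reached after 7 steps.

7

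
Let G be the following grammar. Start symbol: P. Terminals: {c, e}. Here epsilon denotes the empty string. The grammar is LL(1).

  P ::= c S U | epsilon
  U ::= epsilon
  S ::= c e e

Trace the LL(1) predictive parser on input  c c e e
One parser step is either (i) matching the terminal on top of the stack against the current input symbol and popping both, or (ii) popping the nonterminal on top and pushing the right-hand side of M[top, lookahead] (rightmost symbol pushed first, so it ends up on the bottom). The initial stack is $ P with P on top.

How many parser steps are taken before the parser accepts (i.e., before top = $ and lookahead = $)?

7

     Stack      Input      Action
  1  $ P        c c e e $  expand P ::= c S U
  2  $ U S c    c c e e $  match c
  3  $ U S      c e e $    expand S ::= c e e
  4  $ U e e c  c e e $    match c
  5  $ U e e    e e $      match e
  6  $ U e      e $        match e
  7  $ U        $          expand U ::= epsilon
Accept reached after 7 steps.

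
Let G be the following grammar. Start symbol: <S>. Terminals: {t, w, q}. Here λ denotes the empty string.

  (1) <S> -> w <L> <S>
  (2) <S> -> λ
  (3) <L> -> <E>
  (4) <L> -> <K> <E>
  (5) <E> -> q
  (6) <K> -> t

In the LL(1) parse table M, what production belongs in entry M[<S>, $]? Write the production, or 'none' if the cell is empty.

FIRST(<S>) = {λ, w}
FIRST(<E>) = {q}
FIRST(<K>) = {t}
FIRST(<L>) = {q, t}  (via <E>, <K> <E>)
FOLLOW(<S>) includes $ since <S> is the start symbol.
FOLLOW(<S>): in <S>->w <L> <S>, the suffix after <S> is empty (adds nothing new). Thus FOLLOW(<S>) = {$}.
For <S> -> w <L> <S>: FIRST(w <L> <S>) = {w}, so it goes in M[<S>, t] for t ∈ {w}.
For <S> -> λ: FIRST(λ) = {λ}, so it goes in M[<S>, t] for t ∈ {}; since λ ∈ FIRST, also for every t ∈ FOLLOW(<S>) = {$}.

<S> -> λ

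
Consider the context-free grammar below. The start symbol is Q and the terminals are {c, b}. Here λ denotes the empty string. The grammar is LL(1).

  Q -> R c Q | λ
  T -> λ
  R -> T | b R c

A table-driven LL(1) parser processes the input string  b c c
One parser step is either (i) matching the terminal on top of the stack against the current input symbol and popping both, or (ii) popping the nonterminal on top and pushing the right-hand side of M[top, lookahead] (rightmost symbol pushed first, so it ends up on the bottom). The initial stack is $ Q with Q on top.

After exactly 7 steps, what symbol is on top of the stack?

Q

     Stack        Input    Action
  1  $ Q          b c c $  expand Q -> R c Q
  2  $ Q c R      b c c $  expand R -> b R c
  3  $ Q c c R b  b c c $  match b
  4  $ Q c c R    c c $    expand R -> T
  5  $ Q c c T    c c $    expand T -> λ
  6  $ Q c c      c c $    match c
  7  $ Q c        c $      match c
Stack after step 7: $ Q (top = Q).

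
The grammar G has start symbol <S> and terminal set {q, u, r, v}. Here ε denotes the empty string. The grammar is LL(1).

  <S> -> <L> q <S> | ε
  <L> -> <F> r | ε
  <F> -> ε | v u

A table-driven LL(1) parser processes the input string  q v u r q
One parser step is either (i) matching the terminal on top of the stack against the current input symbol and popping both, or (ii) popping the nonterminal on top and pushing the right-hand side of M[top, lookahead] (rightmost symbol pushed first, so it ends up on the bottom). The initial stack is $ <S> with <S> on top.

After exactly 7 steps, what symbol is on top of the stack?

u

     Stack          Input        Action
  1  $ <S>          q v u r q $  expand <S> -> <L> q <S>
  2  $ <S> q <L>    q v u r q $  expand <L> -> ε
  3  $ <S> q        q v u r q $  match q
  4  $ <S>          v u r q $    expand <S> -> <L> q <S>
  5  $ <S> q <L>    v u r q $    expand <L> -> <F> r
  6  $ <S> q r <F>  v u r q $    expand <F> -> v u
  7  $ <S> q r u v  v u r q $    match v
Stack after step 7: $ <S> q r u (top = u).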